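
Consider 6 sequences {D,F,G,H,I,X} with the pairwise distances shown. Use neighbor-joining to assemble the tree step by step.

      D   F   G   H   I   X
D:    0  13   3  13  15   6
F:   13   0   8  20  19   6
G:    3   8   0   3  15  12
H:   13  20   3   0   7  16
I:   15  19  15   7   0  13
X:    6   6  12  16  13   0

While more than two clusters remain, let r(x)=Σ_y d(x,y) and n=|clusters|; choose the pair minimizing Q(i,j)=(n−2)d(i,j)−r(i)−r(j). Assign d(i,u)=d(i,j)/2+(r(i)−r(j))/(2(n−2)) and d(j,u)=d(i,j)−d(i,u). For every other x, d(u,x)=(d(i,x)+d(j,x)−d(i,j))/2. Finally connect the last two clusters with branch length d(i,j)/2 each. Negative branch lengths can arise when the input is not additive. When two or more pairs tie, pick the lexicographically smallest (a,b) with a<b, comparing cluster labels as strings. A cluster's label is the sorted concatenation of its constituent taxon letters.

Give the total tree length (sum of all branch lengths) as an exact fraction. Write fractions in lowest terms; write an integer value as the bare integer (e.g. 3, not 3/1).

107/4

iteration 1: select H,I (d=7, Q=-100); attach at lengths (9/4, 19/4); label the merged cluster HI
  updated: d(D,HI)=21/2, d(F,HI)=16, d(G,HI)=11/2, d(HI,X)=11
iteration 2: select F,X (d=6, Q=-60); attach at lengths (13/3, 5/3); label the merged cluster FX
  updated: d(D,FX)=13/2, d(FX,G)=7, d(FX,HI)=21/2
iteration 3: select D,FX (d=13/2, Q=-31); attach at lengths (9/4, 17/4); label the merged cluster DFX
  updated: d(DFX,G)=7/4, d(DFX,HI)=29/4
iteration 4: select DFX,G (d=7/4, Q=-29/2); attach at lengths (7/4, 0); label the merged cluster DFGX
  updated: d(DFGX,HI)=11/2
iteration 5: select DFGX,HI (d=11/2); attach at lengths (11/4, 11/4); label the merged cluster DFGHIX
final tree: (((D:9/4,(F:13/3,X:5/3):17/4):7/4,G:0):11/4,(H:9/4,I:19/4):11/4)
total length: 107/4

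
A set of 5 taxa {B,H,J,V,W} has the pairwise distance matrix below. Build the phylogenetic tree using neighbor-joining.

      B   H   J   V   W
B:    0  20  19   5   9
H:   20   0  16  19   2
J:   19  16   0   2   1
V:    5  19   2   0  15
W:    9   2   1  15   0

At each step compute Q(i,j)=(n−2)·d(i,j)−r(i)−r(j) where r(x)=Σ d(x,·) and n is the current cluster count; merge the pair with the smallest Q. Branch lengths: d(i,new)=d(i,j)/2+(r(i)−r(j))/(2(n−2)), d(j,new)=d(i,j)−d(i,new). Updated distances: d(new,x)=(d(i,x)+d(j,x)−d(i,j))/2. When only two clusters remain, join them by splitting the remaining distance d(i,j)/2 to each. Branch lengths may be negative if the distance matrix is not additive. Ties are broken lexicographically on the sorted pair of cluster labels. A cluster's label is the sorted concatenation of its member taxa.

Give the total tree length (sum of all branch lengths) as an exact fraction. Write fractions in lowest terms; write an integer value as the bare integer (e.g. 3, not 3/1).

167/8

1. join B+V (d=5, Q=-79) ⇒ BV; edges |B|=9/2, |V|=1/2
  updated: d(BV,H)=17, d(BV,J)=8, d(BV,W)=19/2
2. join BV+J (d=8, Q=-87/2) ⇒ BJV; edges |BV|=51/8, |J|=13/8
  updated: d(BJV,H)=25/2, d(BJV,W)=5/4
3. join BJV+H (d=25/2, Q=-63/4) ⇒ BHJV; edges |BJV|=47/8, |H|=53/8
  updated: d(BHJV,W)=-37/8
4. join BHJV+W (d=-37/8) ⇒ BHJVW; edges |BHJV|=-37/16, |W|=-37/16
final tree: ((((B:9/2,V:1/2):51/8,J:13/8):47/8,H:53/8):-37/16,W:-37/16)
total length: 167/8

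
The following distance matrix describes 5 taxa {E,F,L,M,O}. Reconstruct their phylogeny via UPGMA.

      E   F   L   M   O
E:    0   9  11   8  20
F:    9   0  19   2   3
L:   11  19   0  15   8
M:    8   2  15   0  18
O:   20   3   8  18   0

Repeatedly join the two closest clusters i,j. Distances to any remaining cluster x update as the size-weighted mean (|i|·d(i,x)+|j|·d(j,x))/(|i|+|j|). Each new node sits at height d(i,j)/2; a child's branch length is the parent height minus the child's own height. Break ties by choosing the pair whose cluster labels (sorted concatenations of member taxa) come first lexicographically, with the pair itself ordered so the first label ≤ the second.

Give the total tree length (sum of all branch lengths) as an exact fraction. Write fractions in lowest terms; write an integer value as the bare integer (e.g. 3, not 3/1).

1. join F+M (d=2) ⇒ FM; edges |F|=1, |M|=1
  updated: d(E,FM)=17/2, d(FM,L)=17, d(FM,O)=21/2
2. join L+O (d=8) ⇒ LO; edges |L|=4, |O|=4
  updated: d(E,LO)=31/2, d(FM,LO)=55/4
3. join E+FM (d=17/2) ⇒ EFM; edges |E|=17/4, |FM|=13/4
  updated: d(EFM,LO)=43/3
4. join EFM+LO (d=43/3) ⇒ EFLMO; edges |EFM|=35/12, |LO|=19/6
final tree: ((E:17/4,(F:1,M:1):13/4):35/12,(L:4,O:4):19/6)
total length: 283/12

283/12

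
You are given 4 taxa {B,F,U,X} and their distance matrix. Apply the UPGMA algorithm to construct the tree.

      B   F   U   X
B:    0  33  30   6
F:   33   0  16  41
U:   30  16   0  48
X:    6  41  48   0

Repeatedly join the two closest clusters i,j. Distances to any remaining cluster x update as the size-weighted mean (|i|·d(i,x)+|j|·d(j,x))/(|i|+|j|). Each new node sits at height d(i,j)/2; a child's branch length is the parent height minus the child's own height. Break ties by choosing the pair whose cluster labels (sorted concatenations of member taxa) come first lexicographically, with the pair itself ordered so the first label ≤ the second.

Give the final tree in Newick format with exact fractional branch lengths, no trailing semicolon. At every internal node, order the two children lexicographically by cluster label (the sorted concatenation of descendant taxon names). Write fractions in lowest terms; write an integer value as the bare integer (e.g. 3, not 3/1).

((B:3,X:3):16,(F:8,U:8):11)

step 1: merge (B,X) at d=6; branch lengths B→3, X→3; new cluster BX
  updated: d(BX,F)=37, d(BX,U)=39
step 2: merge (F,U) at d=16; branch lengths F→8, U→8; new cluster FU
  updated: d(BX,FU)=38
step 3: merge (BX,FU) at d=38; branch lengths BX→16, FU→11; new cluster BFUX
final tree: ((B:3,X:3):16,(F:8,U:8):11)
total length: 49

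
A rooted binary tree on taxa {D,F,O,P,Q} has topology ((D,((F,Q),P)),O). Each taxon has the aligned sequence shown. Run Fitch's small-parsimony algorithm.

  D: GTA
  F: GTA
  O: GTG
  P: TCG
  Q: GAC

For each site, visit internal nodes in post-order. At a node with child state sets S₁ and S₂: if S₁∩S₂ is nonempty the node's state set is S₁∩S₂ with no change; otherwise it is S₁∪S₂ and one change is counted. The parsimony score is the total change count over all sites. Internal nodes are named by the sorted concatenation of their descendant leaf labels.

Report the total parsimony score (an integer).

site 0, node FQ: F={G} ∩ Q={G} → {G} (+0)
site 0, node FPQ: FQ={G} ∪ P={T} → {G,T} (+1)
site 0, node DFPQ: D={G} ∩ FPQ={G,T} → {G} (+0)
site 0, node DFOPQ: DFPQ={G} ∩ O={G} → {G} (+0)
site 1, node FQ: F={T} ∪ Q={A} → {A,T} (+1)
site 1, node FPQ: FQ={A,T} ∪ P={C} → {A,C,T} (+1)
site 1, node DFPQ: D={T} ∩ FPQ={A,C,T} → {T} (+0)
site 1, node DFOPQ: DFPQ={T} ∩ O={T} → {T} (+0)
site 2, node FQ: F={A} ∪ Q={C} → {A,C} (+1)
site 2, node FPQ: FQ={A,C} ∪ P={G} → {A,C,G} (+1)
site 2, node DFPQ: D={A} ∩ FPQ={A,C,G} → {A} (+0)
site 2, node DFOPQ: DFPQ={A} ∪ O={G} → {A,G} (+1)
per-site changes: [1, 2, 3]; total = 6

6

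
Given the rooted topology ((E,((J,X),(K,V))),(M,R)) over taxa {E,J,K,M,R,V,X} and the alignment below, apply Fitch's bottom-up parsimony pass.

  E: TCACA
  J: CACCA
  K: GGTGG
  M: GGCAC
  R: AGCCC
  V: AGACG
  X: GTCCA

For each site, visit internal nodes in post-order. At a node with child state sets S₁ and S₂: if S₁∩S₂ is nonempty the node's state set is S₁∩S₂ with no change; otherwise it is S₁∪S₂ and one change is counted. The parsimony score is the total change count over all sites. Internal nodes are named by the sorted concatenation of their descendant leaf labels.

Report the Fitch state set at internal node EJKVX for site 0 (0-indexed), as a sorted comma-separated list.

[col 0] JX: children J:{C}, X:{G} ∪→ {C,G}; cost 1
[col 0] KV: children K:{G}, V:{A} ∪→ {A,G}; cost 1
[col 0] JKVX: children JX:{C,G}, KV:{A,G} ∩→ {G}; cost 0
[col 0] EJKVX: children E:{T}, JKVX:{G} ∪→ {G,T}; cost 1
[col 0] MR: children M:{G}, R:{A} ∪→ {A,G}; cost 1
[col 0] EJKMRVX: children EJKVX:{G,T}, MR:{A,G} ∩→ {G}; cost 0
[col 1] JX: children J:{A}, X:{T} ∪→ {A,T}; cost 1
[col 1] KV: children K:{G}, V:{G} ∩→ {G}; cost 0
[col 1] JKVX: children JX:{A,T}, KV:{G} ∪→ {A,G,T}; cost 1
[col 1] EJKVX: children E:{C}, JKVX:{A,G,T} ∪→ {A,C,G,T}; cost 1
[col 1] MR: children M:{G}, R:{G} ∩→ {G}; cost 0
[col 1] EJKMRVX: children EJKVX:{A,C,G,T}, MR:{G} ∩→ {G}; cost 0
[col 2] JX: children J:{C}, X:{C} ∩→ {C}; cost 0
[col 2] KV: children K:{T}, V:{A} ∪→ {A,T}; cost 1
[col 2] JKVX: children JX:{C}, KV:{A,T} ∪→ {A,C,T}; cost 1
[col 2] EJKVX: children E:{A}, JKVX:{A,C,T} ∩→ {A}; cost 0
[col 2] MR: children M:{C}, R:{C} ∩→ {C}; cost 0
[col 2] EJKMRVX: children EJKVX:{A}, MR:{C} ∪→ {A,C}; cost 1
[col 3] JX: children J:{C}, X:{C} ∩→ {C}; cost 0
[col 3] KV: children K:{G}, V:{C} ∪→ {C,G}; cost 1
[col 3] JKVX: children JX:{C}, KV:{C,G} ∩→ {C}; cost 0
[col 3] EJKVX: children E:{C}, JKVX:{C} ∩→ {C}; cost 0
[col 3] MR: children M:{A}, R:{C} ∪→ {A,C}; cost 1
[col 3] EJKMRVX: children EJKVX:{C}, MR:{A,C} ∩→ {C}; cost 0
[col 4] JX: children J:{A}, X:{A} ∩→ {A}; cost 0
[col 4] KV: children K:{G}, V:{G} ∩→ {G}; cost 0
[col 4] JKVX: children JX:{A}, KV:{G} ∪→ {A,G}; cost 1
[col 4] EJKVX: children E:{A}, JKVX:{A,G} ∩→ {A}; cost 0
[col 4] MR: children M:{C}, R:{C} ∩→ {C}; cost 0
[col 4] EJKMRVX: children EJKVX:{A}, MR:{C} ∪→ {A,C}; cost 1
per-site changes: [4, 3, 3, 2, 2]; total = 14

G,T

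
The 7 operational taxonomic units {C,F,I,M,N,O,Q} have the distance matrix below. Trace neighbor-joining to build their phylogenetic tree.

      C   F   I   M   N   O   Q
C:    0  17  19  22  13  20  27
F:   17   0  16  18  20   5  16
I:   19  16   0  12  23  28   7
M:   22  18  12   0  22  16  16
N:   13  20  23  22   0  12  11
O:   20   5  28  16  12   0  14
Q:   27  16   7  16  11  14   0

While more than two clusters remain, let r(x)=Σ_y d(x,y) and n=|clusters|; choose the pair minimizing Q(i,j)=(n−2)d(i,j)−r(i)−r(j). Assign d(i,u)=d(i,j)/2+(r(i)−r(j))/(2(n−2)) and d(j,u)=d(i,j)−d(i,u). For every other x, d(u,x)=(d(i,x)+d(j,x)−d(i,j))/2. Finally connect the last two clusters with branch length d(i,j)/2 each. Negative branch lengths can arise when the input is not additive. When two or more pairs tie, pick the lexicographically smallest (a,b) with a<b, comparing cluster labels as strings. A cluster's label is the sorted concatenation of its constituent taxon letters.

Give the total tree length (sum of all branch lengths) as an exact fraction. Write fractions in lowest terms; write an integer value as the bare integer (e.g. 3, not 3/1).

95/2

1. join F+O (d=5, Q=-162) ⇒ FO; edges |F|=11/5, |O|=14/5
  updated: d(C,FO)=16, d(FO,I)=39/2, d(FO,M)=29/2, d(FO,N)=27/2, d(FO,Q)=25/2
2. join C+N (d=13, Q=-255/2) ⇒ CN; edges |C|=133/16, |N|=75/16
  updated: d(CN,FO)=33/4, d(CN,I)=29/2, d(CN,M)=31/2, d(CN,Q)=25/2
3. join CN+FO (d=33/4, Q=-323/4) ⇒ CFNO; edges |CN|=83/24, |FO|=115/24
  updated: d(CFNO,I)=103/8, d(CFNO,M)=87/8, d(CFNO,Q)=67/8
4. join CFNO+M (d=87/8, Q=-197/4) ⇒ CFMNO; edges |CFNO|=15/4, |M|=57/8
  updated: d(CFMNO,I)=7, d(CFMNO,Q)=27/4
5. join CFMNO+I (d=7, Q=-83/4) ⇒ CFIMNO; edges |CFMNO|=27/8, |I|=29/8
  updated: d(CFIMNO,Q)=27/8
6. join CFIMNO+Q (d=27/8) ⇒ CFIMNOQ; edges |CFIMNO|=27/16, |Q|=27/16
final tree: (((((C:133/16,N:75/16):83/24,(F:11/5,O:14/5):115/24):15/4,M:57/8):27/8,I:29/8):27/16,Q:27/16)
total length: 95/2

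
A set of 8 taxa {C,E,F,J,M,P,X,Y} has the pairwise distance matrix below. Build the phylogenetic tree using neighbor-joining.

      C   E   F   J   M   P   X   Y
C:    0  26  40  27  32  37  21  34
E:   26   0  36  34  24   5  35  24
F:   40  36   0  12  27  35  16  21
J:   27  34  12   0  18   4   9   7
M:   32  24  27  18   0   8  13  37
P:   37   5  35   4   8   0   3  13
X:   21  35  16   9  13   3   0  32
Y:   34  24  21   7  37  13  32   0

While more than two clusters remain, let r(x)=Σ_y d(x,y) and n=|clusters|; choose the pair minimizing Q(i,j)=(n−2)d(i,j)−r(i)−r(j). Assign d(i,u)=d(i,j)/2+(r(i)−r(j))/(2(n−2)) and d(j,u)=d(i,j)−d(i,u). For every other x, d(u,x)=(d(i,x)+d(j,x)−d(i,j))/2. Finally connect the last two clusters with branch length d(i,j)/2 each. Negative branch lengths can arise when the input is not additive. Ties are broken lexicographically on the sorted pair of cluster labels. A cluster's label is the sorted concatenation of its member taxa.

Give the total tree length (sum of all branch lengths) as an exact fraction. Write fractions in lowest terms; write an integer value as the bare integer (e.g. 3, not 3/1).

step 1: merge (E,P) at d=5, Q=-259; branch lengths E→109/12, P→-49/12; new cluster EP
  updated: d(C,EP)=29, d(EP,F)=33, d(EP,J)=33/2, d(EP,M)=27/2, d(EP,X)=33/2, d(EP,Y)=16
step 2: merge (J,Y) at d=7, Q=-403/2; branch lengths J→-9/4, Y→37/4; new cluster JY
  updated: d(C,JY)=27, d(EP,JY)=51/4, d(F,JY)=13, d(JY,M)=24, d(JY,X)=17
step 3: merge (F,JY) at d=13, Q=-683/4; branch lengths F→349/32, JY→67/32; new cluster FJY
  updated: d(C,FJY)=27, d(EP,FJY)=131/8, d(FJY,M)=19, d(FJY,X)=10
step 4: merge (EP,M) at d=27/2, Q=-899/8; branch lengths EP→307/48, M→341/48; new cluster EMP
  updated: d(C,EMP)=95/4, d(EMP,FJY)=175/16, d(EMP,X)=8
step 5: merge (C,X) at d=21, Q=-275/4; branch lengths C→299/16, X→37/16; new cluster CX
  updated: d(CX,EMP)=43/8, d(CX,FJY)=8
step 6: merge (CX,EMP) at d=43/8, Q=-389/16; branch lengths CX→39/32, EMP→133/32; new cluster CEMPX
  updated: d(CEMPX,FJY)=217/32
step 7: merge (CEMPX,FJY) at d=217/32; branch lengths CEMPX→217/64, FJY→217/64; new cluster CEFJMPXY
final tree: (((C:299/16,X:37/16):39/32,((E:109/12,P:-49/12):307/48,M:341/48):133/32):217/64,(F:349/32,(J:-9/4,Y:37/4):67/32):217/64)
total length: 2293/32

2293/32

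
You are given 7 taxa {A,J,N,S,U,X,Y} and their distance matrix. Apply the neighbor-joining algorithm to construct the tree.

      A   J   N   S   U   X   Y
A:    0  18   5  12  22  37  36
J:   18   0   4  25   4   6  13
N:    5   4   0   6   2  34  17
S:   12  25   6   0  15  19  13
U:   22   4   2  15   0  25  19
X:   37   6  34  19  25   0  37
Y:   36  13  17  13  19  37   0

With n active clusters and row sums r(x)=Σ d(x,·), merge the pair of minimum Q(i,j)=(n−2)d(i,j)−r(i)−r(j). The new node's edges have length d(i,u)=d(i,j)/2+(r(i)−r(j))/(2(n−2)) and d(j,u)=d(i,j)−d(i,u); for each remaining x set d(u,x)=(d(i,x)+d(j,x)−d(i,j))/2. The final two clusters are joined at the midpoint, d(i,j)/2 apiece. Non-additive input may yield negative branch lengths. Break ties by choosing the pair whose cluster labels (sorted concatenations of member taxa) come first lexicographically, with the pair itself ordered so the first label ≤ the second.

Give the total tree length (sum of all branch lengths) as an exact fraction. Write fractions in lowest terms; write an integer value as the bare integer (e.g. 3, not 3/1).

iteration 1: select J,X (d=6, Q=-198); attach at lengths (-29/5, 59/5); label the merged cluster JX
  updated: d(A,JX)=49/2, d(JX,N)=16, d(JX,S)=19, d(JX,U)=23/2, d(JX,Y)=22
iteration 2: select A,N (d=5, Q=-251/2); attach at lengths (147/16, -67/16); label the merged cluster AN
  updated: d(AN,JX)=71/4, d(AN,S)=13/2, d(AN,U)=19/2, d(AN,Y)=24
iteration 3: select S,Y (d=13, Q=-185/2); attach at lengths (29/12, 127/12); label the merged cluster SY
  updated: d(AN,SY)=35/4, d(JX,SY)=14, d(SY,U)=21/2
iteration 4: select AN,SY (d=35/4, Q=-207/4); attach at lengths (81/16, 59/16); label the merged cluster ANSY
  updated: d(ANSY,JX)=23/2, d(ANSY,U)=45/8
iteration 5: select ANSY,JX (d=23/2, Q=-229/8); attach at lengths (45/16, 139/16); label the merged cluster AJNSXY
  updated: d(AJNSXY,U)=45/16
iteration 6: select AJNSXY,U (d=45/16); attach at lengths (45/32, 45/32); label the merged cluster AJNSUXY
final tree: ((((A:147/16,N:-67/16):81/16,(S:29/12,Y:127/12):59/16):45/16,(J:-29/5,X:59/5):139/16):45/32,U:45/32)
total length: 753/16

753/16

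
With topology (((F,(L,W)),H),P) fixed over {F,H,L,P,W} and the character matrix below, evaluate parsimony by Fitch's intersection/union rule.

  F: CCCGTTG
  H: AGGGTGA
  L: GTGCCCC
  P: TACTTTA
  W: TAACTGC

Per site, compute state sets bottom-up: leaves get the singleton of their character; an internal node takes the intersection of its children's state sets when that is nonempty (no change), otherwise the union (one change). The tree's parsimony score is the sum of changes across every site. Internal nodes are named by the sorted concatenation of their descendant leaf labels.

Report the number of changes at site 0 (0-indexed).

3

[col 0] LW: children L:{G}, W:{T} ∪→ {G,T}; cost 1
[col 0] FLW: children F:{C}, LW:{G,T} ∪→ {C,G,T}; cost 1
[col 0] FHLW: children FLW:{C,G,T}, H:{A} ∪→ {A,C,G,T}; cost 1
[col 0] FHLPW: children FHLW:{A,C,G,T}, P:{T} ∩→ {T}; cost 0
[col 1] LW: children L:{T}, W:{A} ∪→ {A,T}; cost 1
[col 1] FLW: children F:{C}, LW:{A,T} ∪→ {A,C,T}; cost 1
[col 1] FHLW: children FLW:{A,C,T}, H:{G} ∪→ {A,C,G,T}; cost 1
[col 1] FHLPW: children FHLW:{A,C,G,T}, P:{A} ∩→ {A}; cost 0
[col 2] LW: children L:{G}, W:{A} ∪→ {A,G}; cost 1
[col 2] FLW: children F:{C}, LW:{A,G} ∪→ {A,C,G}; cost 1
[col 2] FHLW: children FLW:{A,C,G}, H:{G} ∩→ {G}; cost 0
[col 2] FHLPW: children FHLW:{G}, P:{C} ∪→ {C,G}; cost 1
[col 3] LW: children L:{C}, W:{C} ∩→ {C}; cost 0
[col 3] FLW: children F:{G}, LW:{C} ∪→ {C,G}; cost 1
[col 3] FHLW: children FLW:{C,G}, H:{G} ∩→ {G}; cost 0
[col 3] FHLPW: children FHLW:{G}, P:{T} ∪→ {G,T}; cost 1
[col 4] LW: children L:{C}, W:{T} ∪→ {C,T}; cost 1
[col 4] FLW: children F:{T}, LW:{C,T} ∩→ {T}; cost 0
[col 4] FHLW: children FLW:{T}, H:{T} ∩→ {T}; cost 0
[col 4] FHLPW: children FHLW:{T}, P:{T} ∩→ {T}; cost 0
[col 5] LW: children L:{C}, W:{G} ∪→ {C,G}; cost 1
[col 5] FLW: children F:{T}, LW:{C,G} ∪→ {C,G,T}; cost 1
[col 5] FHLW: children FLW:{C,G,T}, H:{G} ∩→ {G}; cost 0
[col 5] FHLPW: children FHLW:{G}, P:{T} ∪→ {G,T}; cost 1
[col 6] LW: children L:{C}, W:{C} ∩→ {C}; cost 0
[col 6] FLW: children F:{G}, LW:{C} ∪→ {C,G}; cost 1
[col 6] FHLW: children FLW:{C,G}, H:{A} ∪→ {A,C,G}; cost 1
[col 6] FHLPW: children FHLW:{A,C,G}, P:{A} ∩→ {A}; cost 0
per-site changes: [3, 3, 3, 2, 1, 3, 2]; total = 17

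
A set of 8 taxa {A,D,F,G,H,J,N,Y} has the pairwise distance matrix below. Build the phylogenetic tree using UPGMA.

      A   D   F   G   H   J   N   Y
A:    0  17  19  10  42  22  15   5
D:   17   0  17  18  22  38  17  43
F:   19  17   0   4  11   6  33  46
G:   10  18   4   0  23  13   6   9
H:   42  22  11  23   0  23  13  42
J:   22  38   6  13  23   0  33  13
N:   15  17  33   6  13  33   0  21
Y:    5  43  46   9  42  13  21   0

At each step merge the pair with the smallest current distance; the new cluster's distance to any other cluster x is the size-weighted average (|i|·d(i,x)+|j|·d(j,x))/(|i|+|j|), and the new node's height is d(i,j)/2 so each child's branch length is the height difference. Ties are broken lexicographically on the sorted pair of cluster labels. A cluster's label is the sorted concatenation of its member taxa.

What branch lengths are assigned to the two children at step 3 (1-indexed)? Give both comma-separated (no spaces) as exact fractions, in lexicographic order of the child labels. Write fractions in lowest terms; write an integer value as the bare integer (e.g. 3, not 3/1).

11/4,19/4

step 1: merge (F,G) at d=4; branch lengths F→2, G→2; new cluster FG
  updated: d(A,FG)=29/2, d(D,FG)=35/2, d(FG,H)=17, d(FG,J)=19/2, d(FG,N)=39/2, d(FG,Y)=55/2
step 2: merge (A,Y) at d=5; branch lengths A→5/2, Y→5/2; new cluster AY
  updated: d(AY,D)=30, d(AY,FG)=21, d(AY,H)=42, d(AY,J)=35/2, d(AY,N)=18
step 3: merge (FG,J) at d=19/2; branch lengths FG→11/4, J→19/4; new cluster FGJ
  updated: d(AY,FGJ)=119/6, d(D,FGJ)=73/3, d(FGJ,H)=19, d(FGJ,N)=24
step 4: merge (H,N) at d=13; branch lengths H→13/2, N→13/2; new cluster HN
  updated: d(AY,HN)=30, d(D,HN)=39/2, d(FGJ,HN)=43/2
step 5: merge (D,HN) at d=39/2; branch lengths D→39/4, HN→13/4; new cluster DHN
  updated: d(AY,DHN)=30, d(DHN,FGJ)=202/9
step 6: merge (AY,FGJ) at d=119/6; branch lengths AY→89/12, FGJ→31/6; new cluster AFGJY
  updated: d(AFGJY,DHN)=382/15
step 7: merge (AFGJY,DHN) at d=382/15; branch lengths AFGJY→169/60, DHN→179/60; new cluster ADFGHJNY
final tree: (((A:5/2,Y:5/2):89/12,((F:2,G:2):11/4,J:19/4):31/6):169/60,(D:39/4,(H:13/2,N:13/2):13/4):179/60)
total length: 3653/60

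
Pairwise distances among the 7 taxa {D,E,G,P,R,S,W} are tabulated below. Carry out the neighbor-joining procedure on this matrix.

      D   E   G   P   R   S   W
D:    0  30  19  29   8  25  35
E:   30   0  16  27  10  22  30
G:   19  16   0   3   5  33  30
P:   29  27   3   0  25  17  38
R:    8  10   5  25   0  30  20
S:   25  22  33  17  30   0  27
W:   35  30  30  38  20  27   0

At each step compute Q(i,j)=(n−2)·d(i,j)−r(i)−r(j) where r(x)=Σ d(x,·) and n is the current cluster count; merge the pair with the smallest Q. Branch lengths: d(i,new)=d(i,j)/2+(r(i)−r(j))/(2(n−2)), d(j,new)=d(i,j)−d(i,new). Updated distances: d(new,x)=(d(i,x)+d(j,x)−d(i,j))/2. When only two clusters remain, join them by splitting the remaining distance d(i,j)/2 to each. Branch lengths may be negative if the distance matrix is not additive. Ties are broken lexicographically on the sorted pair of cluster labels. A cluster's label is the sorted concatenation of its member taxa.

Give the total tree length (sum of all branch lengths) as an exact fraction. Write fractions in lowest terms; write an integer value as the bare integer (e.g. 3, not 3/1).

1. join G+P (d=3, Q=-230) ⇒ GP; edges |G|=-9/5, |P|=24/5
  updated: d(D,GP)=45/2, d(E,GP)=20, d(GP,R)=27/2, d(GP,S)=47/2, d(GP,W)=65/2
2. join D+R (d=8, Q=-170) ⇒ DR; edges |D|=71/8, |R|=-7/8
  updated: d(DR,E)=16, d(DR,GP)=14, d(DR,S)=47/2, d(DR,W)=47/2
3. join S+W (d=27, Q=-128) ⇒ SW; edges |S|=32/3, |W|=49/3
  updated: d(DR,SW)=10, d(E,SW)=25/2, d(GP,SW)=29/2
4. join DR+GP (d=14, Q=-121/2) ⇒ DGPR; edges |DR|=39/8, |GP|=73/8
  updated: d(DGPR,E)=11, d(DGPR,SW)=21/4
5. join DGPR+E (d=11, Q=-115/4) ⇒ DEGPR; edges |DGPR|=15/8, |E|=73/8
  updated: d(DEGPR,SW)=27/8
6. join DEGPR+SW (d=27/8) ⇒ DEGPRSW; edges |DEGPR|=27/16, |SW|=27/16
final tree: ((((D:71/8,R:-7/8):39/8,(G:-9/5,P:24/5):73/8):15/8,E:73/8):27/16,(S:32/3,W:49/3):27/16)
total length: 531/8

531/8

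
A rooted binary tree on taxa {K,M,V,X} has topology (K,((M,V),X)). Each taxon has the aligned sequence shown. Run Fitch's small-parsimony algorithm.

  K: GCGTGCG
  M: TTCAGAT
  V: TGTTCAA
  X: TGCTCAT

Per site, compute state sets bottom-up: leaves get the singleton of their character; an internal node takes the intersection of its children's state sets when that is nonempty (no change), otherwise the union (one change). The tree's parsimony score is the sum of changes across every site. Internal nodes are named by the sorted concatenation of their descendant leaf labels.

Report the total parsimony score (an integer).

11

MV@0: {T} ∩ {T} = {T} (intersection, +0)
MVX@0: {T} ∩ {T} = {T} (intersection, +0)
KMVX@0: {G} ∪ {T} = {G,T} (union, +1)
MV@1: {T} ∪ {G} = {G,T} (union, +1)
MVX@1: {G,T} ∩ {G} = {G} (intersection, +0)
KMVX@1: {C} ∪ {G} = {C,G} (union, +1)
MV@2: {C} ∪ {T} = {C,T} (union, +1)
MVX@2: {C,T} ∩ {C} = {C} (intersection, +0)
KMVX@2: {G} ∪ {C} = {C,G} (union, +1)
MV@3: {A} ∪ {T} = {A,T} (union, +1)
MVX@3: {A,T} ∩ {T} = {T} (intersection, +0)
KMVX@3: {T} ∩ {T} = {T} (intersection, +0)
MV@4: {G} ∪ {C} = {C,G} (union, +1)
MVX@4: {C,G} ∩ {C} = {C} (intersection, +0)
KMVX@4: {G} ∪ {C} = {C,G} (union, +1)
MV@5: {A} ∩ {A} = {A} (intersection, +0)
MVX@5: {A} ∩ {A} = {A} (intersection, +0)
KMVX@5: {C} ∪ {A} = {A,C} (union, +1)
MV@6: {T} ∪ {A} = {A,T} (union, +1)
MVX@6: {A,T} ∩ {T} = {T} (intersection, +0)
KMVX@6: {G} ∪ {T} = {G,T} (union, +1)
per-site changes: [1, 2, 2, 1, 2, 1, 2]; total = 11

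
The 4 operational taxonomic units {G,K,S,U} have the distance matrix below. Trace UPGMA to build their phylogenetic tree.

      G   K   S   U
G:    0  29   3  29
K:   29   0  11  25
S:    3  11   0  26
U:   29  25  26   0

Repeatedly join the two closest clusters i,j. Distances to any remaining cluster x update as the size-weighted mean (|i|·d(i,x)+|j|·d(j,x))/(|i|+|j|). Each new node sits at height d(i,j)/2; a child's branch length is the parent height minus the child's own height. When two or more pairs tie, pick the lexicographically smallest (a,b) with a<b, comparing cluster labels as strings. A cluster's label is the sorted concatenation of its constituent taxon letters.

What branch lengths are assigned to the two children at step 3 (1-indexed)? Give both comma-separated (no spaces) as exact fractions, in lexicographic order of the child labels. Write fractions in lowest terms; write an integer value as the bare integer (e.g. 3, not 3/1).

10/3,40/3

step 1: merge (G,S) at d=3; branch lengths G→3/2, S→3/2; new cluster GS
  updated: d(GS,K)=20, d(GS,U)=55/2
step 2: merge (GS,K) at d=20; branch lengths GS→17/2, K→10; new cluster GKS
  updated: d(GKS,U)=80/3
step 3: merge (GKS,U) at d=80/3; branch lengths GKS→10/3, U→40/3; new cluster GKSU
final tree: (((G:3/2,S:3/2):17/2,K:10):10/3,U:40/3)
total length: 229/6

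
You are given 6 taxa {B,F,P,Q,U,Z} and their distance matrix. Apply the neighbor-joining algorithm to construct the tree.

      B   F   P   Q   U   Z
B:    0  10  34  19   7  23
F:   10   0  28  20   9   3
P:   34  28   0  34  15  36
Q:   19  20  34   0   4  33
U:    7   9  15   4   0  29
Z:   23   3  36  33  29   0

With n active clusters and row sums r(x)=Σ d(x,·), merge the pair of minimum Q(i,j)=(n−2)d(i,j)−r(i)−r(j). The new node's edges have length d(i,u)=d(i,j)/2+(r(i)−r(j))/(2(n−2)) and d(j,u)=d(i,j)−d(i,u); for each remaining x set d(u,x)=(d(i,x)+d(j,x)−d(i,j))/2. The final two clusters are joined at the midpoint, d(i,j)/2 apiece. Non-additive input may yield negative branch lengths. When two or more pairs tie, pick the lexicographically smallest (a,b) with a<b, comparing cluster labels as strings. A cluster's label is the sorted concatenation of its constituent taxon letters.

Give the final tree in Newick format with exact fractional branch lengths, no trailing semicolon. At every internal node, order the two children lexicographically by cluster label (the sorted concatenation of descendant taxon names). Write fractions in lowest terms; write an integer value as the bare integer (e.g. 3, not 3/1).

((((B:16/3,(F:-21/4,Z:33/4):29/3):79/16,P:317/16):43/16,Q:147/16):-83/32,U:-83/32)

iteration 1: select F,Z (d=3, Q=-182); attach at lengths (-21/4, 33/4); label the merged cluster FZ
  updated: d(B,FZ)=15, d(FZ,P)=61/2, d(FZ,Q)=25, d(FZ,U)=35/2
iteration 2: select B,FZ (d=15, Q=-118); attach at lengths (16/3, 29/3); label the merged cluster BFZ
  updated: d(BFZ,P)=99/4, d(BFZ,Q)=29/2, d(BFZ,U)=19/4
iteration 3: select BFZ,P (d=99/4, Q=-273/4); attach at lengths (79/16, 317/16); label the merged cluster BFPZ
  updated: d(BFPZ,Q)=95/8, d(BFPZ,U)=-5/2
iteration 4: select BFPZ,Q (d=95/8, Q=-107/8); attach at lengths (43/16, 147/16); label the merged cluster BFPQZ
  updated: d(BFPQZ,U)=-83/16
iteration 5: select BFPQZ,U (d=-83/16); attach at lengths (-83/32, -83/32); label the merged cluster BFPQUZ
final tree: ((((B:16/3,(F:-21/4,Z:33/4):29/3):79/16,P:317/16):43/16,Q:147/16):-83/32,U:-83/32)
total length: 791/16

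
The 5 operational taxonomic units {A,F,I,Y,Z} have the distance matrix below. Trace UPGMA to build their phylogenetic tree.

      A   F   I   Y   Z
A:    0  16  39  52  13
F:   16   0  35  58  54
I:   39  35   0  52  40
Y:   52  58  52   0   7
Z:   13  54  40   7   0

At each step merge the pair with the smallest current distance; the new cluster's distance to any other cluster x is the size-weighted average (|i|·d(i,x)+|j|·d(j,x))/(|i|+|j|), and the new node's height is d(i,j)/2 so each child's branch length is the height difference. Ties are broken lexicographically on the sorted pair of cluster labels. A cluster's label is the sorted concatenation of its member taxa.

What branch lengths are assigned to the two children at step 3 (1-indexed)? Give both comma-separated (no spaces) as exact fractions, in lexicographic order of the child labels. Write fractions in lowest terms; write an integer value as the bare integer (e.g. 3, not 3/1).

21/2,37/2

1. join Y+Z (d=7) ⇒ YZ; edges |Y|=7/2, |Z|=7/2
  updated: d(A,YZ)=65/2, d(F,YZ)=56, d(I,YZ)=46
2. join A+F (d=16) ⇒ AF; edges |A|=8, |F|=8
  updated: d(AF,I)=37, d(AF,YZ)=177/4
3. join AF+I (d=37) ⇒ AFI; edges |AF|=21/2, |I|=37/2
  updated: d(AFI,YZ)=269/6
4. join AFI+YZ (d=269/6) ⇒ AFIYZ; edges |AFI|=47/12, |YZ|=227/12
final tree: (((A:8,F:8):21/2,I:37/2):47/12,(Y:7/2,Z:7/2):227/12)
total length: 449/6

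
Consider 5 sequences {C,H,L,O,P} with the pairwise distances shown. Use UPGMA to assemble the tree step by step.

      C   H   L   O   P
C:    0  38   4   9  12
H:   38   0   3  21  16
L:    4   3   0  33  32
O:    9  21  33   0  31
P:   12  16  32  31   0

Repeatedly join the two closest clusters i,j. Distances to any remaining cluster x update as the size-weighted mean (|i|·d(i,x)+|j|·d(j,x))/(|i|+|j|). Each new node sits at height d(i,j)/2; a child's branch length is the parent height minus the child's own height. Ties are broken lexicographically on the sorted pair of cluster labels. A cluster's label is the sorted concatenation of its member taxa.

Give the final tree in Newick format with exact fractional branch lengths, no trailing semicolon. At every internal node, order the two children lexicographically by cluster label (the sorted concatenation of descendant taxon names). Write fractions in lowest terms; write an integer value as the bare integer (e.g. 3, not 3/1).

(((C:9/2,O:9/2):25/4,P:43/4):5/4,(H:3/2,L:3/2):21/2)

step 1: merge (H,L) at d=3; branch lengths H→3/2, L→3/2; new cluster HL
  updated: d(C,HL)=21, d(HL,O)=27, d(HL,P)=24
step 2: merge (C,O) at d=9; branch lengths C→9/2, O→9/2; new cluster CO
  updated: d(CO,HL)=24, d(CO,P)=43/2
step 3: merge (CO,P) at d=43/2; branch lengths CO→25/4, P→43/4; new cluster COP
  updated: d(COP,HL)=24
step 4: merge (COP,HL) at d=24; branch lengths COP→5/4, HL→21/2; new cluster CHLOP
final tree: (((C:9/2,O:9/2):25/4,P:43/4):5/4,(H:3/2,L:3/2):21/2)
total length: 163/4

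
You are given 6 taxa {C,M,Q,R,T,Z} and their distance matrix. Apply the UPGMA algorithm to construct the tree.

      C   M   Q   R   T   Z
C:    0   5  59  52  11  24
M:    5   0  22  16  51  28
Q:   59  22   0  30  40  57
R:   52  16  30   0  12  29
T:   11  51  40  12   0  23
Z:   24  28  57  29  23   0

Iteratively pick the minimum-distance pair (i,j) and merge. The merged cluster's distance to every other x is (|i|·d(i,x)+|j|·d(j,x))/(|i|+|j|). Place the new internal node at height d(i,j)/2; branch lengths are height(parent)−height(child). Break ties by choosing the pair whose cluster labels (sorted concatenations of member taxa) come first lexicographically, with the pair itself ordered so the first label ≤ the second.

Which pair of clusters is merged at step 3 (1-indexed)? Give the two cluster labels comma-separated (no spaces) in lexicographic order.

CM,Z

iteration 1: select C,M (d=5); attach at lengths (5/2, 5/2); label the merged cluster CM
  updated: d(CM,Q)=81/2, d(CM,R)=34, d(CM,T)=31, d(CM,Z)=26
iteration 2: select R,T (d=12); attach at lengths (6, 6); label the merged cluster RT
  updated: d(CM,RT)=65/2, d(Q,RT)=35, d(RT,Z)=26
iteration 3: select CM,Z (d=26); attach at lengths (21/2, 13); label the merged cluster CMZ
  updated: d(CMZ,Q)=46, d(CMZ,RT)=91/3
iteration 4: select CMZ,RT (d=91/3); attach at lengths (13/6, 55/6); label the merged cluster CMRTZ
  updated: d(CMRTZ,Q)=208/5
iteration 5: select CMRTZ,Q (d=208/5); attach at lengths (169/30, 104/5); label the merged cluster CMQRTZ
final tree: ((((C:5/2,M:5/2):21/2,Z:13):13/6,(R:6,T:6):55/6):169/30,Q:104/5)
total length: 1174/15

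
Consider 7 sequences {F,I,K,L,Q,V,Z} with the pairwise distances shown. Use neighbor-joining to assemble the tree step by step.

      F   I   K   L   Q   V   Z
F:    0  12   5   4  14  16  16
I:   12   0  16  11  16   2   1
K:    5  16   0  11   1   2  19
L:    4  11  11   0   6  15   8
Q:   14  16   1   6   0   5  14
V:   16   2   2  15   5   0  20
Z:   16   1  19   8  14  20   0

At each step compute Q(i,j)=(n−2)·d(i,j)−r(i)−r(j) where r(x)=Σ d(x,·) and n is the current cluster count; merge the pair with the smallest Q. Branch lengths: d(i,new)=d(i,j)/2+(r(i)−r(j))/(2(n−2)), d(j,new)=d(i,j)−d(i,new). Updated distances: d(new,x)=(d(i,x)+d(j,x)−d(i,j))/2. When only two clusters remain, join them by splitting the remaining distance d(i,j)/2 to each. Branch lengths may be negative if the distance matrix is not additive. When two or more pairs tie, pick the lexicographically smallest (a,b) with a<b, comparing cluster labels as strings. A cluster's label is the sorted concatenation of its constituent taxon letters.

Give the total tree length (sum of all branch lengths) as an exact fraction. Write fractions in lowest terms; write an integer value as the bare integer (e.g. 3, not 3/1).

iteration 1: select I,Z (d=1, Q=-131); attach at lengths (-3/2, 5/2); label the merged cluster IZ
  updated: d(F,IZ)=27/2, d(IZ,K)=17, d(IZ,L)=9, d(IZ,Q)=29/2, d(IZ,V)=21/2
iteration 2: select F,L (d=4, Q=-163/2); attach at lengths (47/16, 17/16); label the merged cluster FL
  updated: d(FL,IZ)=37/4, d(FL,K)=6, d(FL,Q)=8, d(FL,V)=27/2
iteration 3: select FL,IZ (d=37/4, Q=-241/4); attach at lengths (53/24, 169/24); label the merged cluster FILZ
  updated: d(FILZ,K)=55/8, d(FILZ,Q)=53/8, d(FILZ,V)=59/8
iteration 4: select FILZ,V (d=59/8, Q=-41/2); attach at lengths (85/16, 33/16); label the merged cluster FILVZ
  updated: d(FILVZ,K)=3/4, d(FILVZ,Q)=17/8
iteration 5: select FILVZ,K (d=3/4, Q=-31/8); attach at lengths (15/16, -3/16); label the merged cluster FIKLVZ
  updated: d(FIKLVZ,Q)=19/16
iteration 6: select FIKLVZ,Q (d=19/16); attach at lengths (19/32, 19/32); label the merged cluster FIKLQVZ
final tree: (((((F:47/16,L:17/16):53/24,(I:-3/2,Z:5/2):169/24):85/16,V:33/16):15/16,K:-3/16):19/32,Q:19/32)
total length: 377/16

377/16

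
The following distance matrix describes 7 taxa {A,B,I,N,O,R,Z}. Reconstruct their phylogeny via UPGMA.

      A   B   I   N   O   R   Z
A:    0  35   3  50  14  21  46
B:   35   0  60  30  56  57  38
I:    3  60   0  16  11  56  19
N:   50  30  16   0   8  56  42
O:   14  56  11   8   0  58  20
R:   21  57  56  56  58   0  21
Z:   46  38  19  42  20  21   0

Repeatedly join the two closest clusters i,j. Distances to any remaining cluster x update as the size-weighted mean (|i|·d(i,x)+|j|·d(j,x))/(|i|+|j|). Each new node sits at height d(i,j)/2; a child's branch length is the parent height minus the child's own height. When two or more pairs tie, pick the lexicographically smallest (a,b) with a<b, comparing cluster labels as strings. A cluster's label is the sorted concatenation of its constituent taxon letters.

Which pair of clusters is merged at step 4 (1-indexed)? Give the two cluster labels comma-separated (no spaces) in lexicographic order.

iteration 1: select A,I (d=3); attach at lengths (3/2, 3/2); label the merged cluster AI
  updated: d(AI,B)=95/2, d(AI,N)=33, d(AI,O)=25/2, d(AI,R)=77/2, d(AI,Z)=65/2
iteration 2: select N,O (d=8); attach at lengths (4, 4); label the merged cluster NO
  updated: d(AI,NO)=91/4, d(B,NO)=43, d(NO,R)=57, d(NO,Z)=31
iteration 3: select R,Z (d=21); attach at lengths (21/2, 21/2); label the merged cluster RZ
  updated: d(AI,RZ)=71/2, d(B,RZ)=95/2, d(NO,RZ)=44
iteration 4: select AI,NO (d=91/4); attach at lengths (79/8, 59/8); label the merged cluster AINO
  updated: d(AINO,B)=181/4, d(AINO,RZ)=159/4
iteration 5: select AINO,RZ (d=159/4); attach at lengths (17/2, 75/8); label the merged cluster AINORZ
  updated: d(AINORZ,B)=46
iteration 6: select AINORZ,B (d=46); attach at lengths (25/8, 23); label the merged cluster ABINORZ
final tree: ((((A:3/2,I:3/2):79/8,(N:4,O:4):59/8):17/2,(R:21/2,Z:21/2):75/8):25/8,B:23)
total length: 373/4

AI,NO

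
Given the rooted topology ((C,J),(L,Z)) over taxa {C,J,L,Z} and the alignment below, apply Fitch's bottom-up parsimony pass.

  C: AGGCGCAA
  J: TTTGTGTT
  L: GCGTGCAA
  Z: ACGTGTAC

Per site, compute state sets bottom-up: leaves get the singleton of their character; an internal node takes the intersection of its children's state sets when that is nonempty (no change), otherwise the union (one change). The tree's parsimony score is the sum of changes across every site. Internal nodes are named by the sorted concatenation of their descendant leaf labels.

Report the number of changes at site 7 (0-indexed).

2

CJ@0: {A} ∪ {T} = {A,T} (union, +1)
LZ@0: {G} ∪ {A} = {A,G} (union, +1)
CJLZ@0: {A,T} ∩ {A,G} = {A} (intersection, +0)
CJ@1: {G} ∪ {T} = {G,T} (union, +1)
LZ@1: {C} ∩ {C} = {C} (intersection, +0)
CJLZ@1: {G,T} ∪ {C} = {C,G,T} (union, +1)
CJ@2: {G} ∪ {T} = {G,T} (union, +1)
LZ@2: {G} ∩ {G} = {G} (intersection, +0)
CJLZ@2: {G,T} ∩ {G} = {G} (intersection, +0)
CJ@3: {C} ∪ {G} = {C,G} (union, +1)
LZ@3: {T} ∩ {T} = {T} (intersection, +0)
CJLZ@3: {C,G} ∪ {T} = {C,G,T} (union, +1)
CJ@4: {G} ∪ {T} = {G,T} (union, +1)
LZ@4: {G} ∩ {G} = {G} (intersection, +0)
CJLZ@4: {G,T} ∩ {G} = {G} (intersection, +0)
CJ@5: {C} ∪ {G} = {C,G} (union, +1)
LZ@5: {C} ∪ {T} = {C,T} (union, +1)
CJLZ@5: {C,G} ∩ {C,T} = {C} (intersection, +0)
CJ@6: {A} ∪ {T} = {A,T} (union, +1)
LZ@6: {A} ∩ {A} = {A} (intersection, +0)
CJLZ@6: {A,T} ∩ {A} = {A} (intersection, +0)
CJ@7: {A} ∪ {T} = {A,T} (union, +1)
LZ@7: {A} ∪ {C} = {A,C} (union, +1)
CJLZ@7: {A,T} ∩ {A,C} = {A} (intersection, +0)
per-site changes: [2, 2, 1, 2, 1, 2, 1, 2]; total = 13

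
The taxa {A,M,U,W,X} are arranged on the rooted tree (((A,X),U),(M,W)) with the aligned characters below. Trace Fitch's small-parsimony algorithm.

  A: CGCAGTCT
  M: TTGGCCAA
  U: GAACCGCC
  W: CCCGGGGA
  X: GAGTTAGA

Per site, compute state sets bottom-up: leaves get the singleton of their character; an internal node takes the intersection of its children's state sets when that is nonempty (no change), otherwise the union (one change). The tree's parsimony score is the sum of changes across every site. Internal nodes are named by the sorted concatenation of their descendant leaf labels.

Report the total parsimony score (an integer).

site 0, node AX: A={C} ∪ X={G} → {C,G} (+1)
site 0, node AUX: AX={C,G} ∩ U={G} → {G} (+0)
site 0, node MW: M={T} ∪ W={C} → {C,T} (+1)
site 0, node AMUWX: AUX={G} ∪ MW={C,T} → {C,G,T} (+1)
site 1, node AX: A={G} ∪ X={A} → {A,G} (+1)
site 1, node AUX: AX={A,G} ∩ U={A} → {A} (+0)
site 1, node MW: M={T} ∪ W={C} → {C,T} (+1)
site 1, node AMUWX: AUX={A} ∪ MW={C,T} → {A,C,T} (+1)
site 2, node AX: A={C} ∪ X={G} → {C,G} (+1)
site 2, node AUX: AX={C,G} ∪ U={A} → {A,C,G} (+1)
site 2, node MW: M={G} ∪ W={C} → {C,G} (+1)
site 2, node AMUWX: AUX={A,C,G} ∩ MW={C,G} → {C,G} (+0)
site 3, node AX: A={A} ∪ X={T} → {A,T} (+1)
site 3, node AUX: AX={A,T} ∪ U={C} → {A,C,T} (+1)
site 3, node MW: M={G} ∩ W={G} → {G} (+0)
site 3, node AMUWX: AUX={A,C,T} ∪ MW={G} → {A,C,G,T} (+1)
site 4, node AX: A={G} ∪ X={T} → {G,T} (+1)
site 4, node AUX: AX={G,T} ∪ U={C} → {C,G,T} (+1)
site 4, node MW: M={C} ∪ W={G} → {C,G} (+1)
site 4, node AMUWX: AUX={C,G,T} ∩ MW={C,G} → {C,G} (+0)
site 5, node AX: A={T} ∪ X={A} → {A,T} (+1)
site 5, node AUX: AX={A,T} ∪ U={G} → {A,G,T} (+1)
site 5, node MW: M={C} ∪ W={G} → {C,G} (+1)
site 5, node AMUWX: AUX={A,G,T} ∩ MW={C,G} → {G} (+0)
site 6, node AX: A={C} ∪ X={G} → {C,G} (+1)
site 6, node AUX: AX={C,G} ∩ U={C} → {C} (+0)
site 6, node MW: M={A} ∪ W={G} → {A,G} (+1)
site 6, node AMUWX: AUX={C} ∪ MW={A,G} → {A,C,G} (+1)
site 7, node AX: A={T} ∪ X={A} → {A,T} (+1)
site 7, node AUX: AX={A,T} ∪ U={C} → {A,C,T} (+1)
site 7, node MW: M={A} ∩ W={A} → {A} (+0)
site 7, node AMUWX: AUX={A,C,T} ∩ MW={A} → {A} (+0)
per-site changes: [3, 3, 3, 3, 3, 3, 3, 2]; total = 23

23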